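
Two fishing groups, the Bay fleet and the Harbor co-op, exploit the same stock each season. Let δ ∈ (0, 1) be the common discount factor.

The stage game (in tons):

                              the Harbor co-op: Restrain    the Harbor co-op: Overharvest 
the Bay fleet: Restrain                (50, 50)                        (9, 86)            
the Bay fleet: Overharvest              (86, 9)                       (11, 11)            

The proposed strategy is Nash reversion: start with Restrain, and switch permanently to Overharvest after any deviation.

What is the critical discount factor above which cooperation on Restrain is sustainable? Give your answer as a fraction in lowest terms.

12/25

Under grim trigger the critical discount factor is (T−C)/(T−P) with T = 86, C = 50, P = 11.
δ* = (86−50)/(86−11) = 36/75 = 12/25.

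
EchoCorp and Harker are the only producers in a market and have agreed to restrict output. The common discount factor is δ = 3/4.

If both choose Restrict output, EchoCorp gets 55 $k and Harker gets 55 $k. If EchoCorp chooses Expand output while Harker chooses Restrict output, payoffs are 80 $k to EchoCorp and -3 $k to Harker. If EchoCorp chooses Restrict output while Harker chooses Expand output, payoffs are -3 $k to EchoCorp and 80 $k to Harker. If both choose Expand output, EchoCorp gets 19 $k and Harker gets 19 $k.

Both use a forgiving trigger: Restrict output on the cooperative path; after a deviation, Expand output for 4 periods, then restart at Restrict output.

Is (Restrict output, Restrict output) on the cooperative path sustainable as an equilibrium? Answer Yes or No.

Comparing payoff streams over the 5 periods until play realigns: cooperate → 55(1+δ+…+δ^4); deviate → 80 + 19(δ+…+δ^4).
Cooperation is sustained iff (55−19)(δ+…+δ^4) ≥ 80−55.
δ+…+δ^4 = 3/4·(1−(3/4)^4)/(1−3/4) = 2.0508, and (80−55)/(55−19) = 0.6944.
2.0508 ≥ 0.6944, so cooperation is sustainable.

Yes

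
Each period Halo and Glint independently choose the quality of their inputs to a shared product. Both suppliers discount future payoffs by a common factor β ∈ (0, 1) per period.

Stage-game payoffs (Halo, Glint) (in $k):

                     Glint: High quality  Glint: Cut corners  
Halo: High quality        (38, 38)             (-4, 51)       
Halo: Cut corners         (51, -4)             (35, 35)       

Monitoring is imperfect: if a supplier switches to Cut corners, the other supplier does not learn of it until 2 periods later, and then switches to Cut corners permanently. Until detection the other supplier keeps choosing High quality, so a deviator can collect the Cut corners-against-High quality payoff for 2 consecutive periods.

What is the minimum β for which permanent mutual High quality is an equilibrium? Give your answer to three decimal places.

0.901

A deviator earns 51 for 2 periods, then 35 forever; cooperating earns 38 forever. Multiplying the IC by (1−β):
38 ≥ 51(1−β^2) + 35β^2, so 16·β^2 ≥ 13 and β^2 ≥ 13/16.
β ≥ (13/16)^(1/2) ≈ 0.901.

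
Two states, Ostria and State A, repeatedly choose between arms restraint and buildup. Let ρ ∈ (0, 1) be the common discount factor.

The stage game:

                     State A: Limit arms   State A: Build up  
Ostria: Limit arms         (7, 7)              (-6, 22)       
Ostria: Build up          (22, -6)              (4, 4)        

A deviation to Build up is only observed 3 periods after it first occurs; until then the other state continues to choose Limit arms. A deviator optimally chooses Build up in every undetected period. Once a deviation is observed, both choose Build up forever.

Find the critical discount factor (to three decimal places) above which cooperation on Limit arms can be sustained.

Deviating for the 3 undetected periods gains 22−7 = 15 per period over cooperation, then loses 7−4 = 3 per period forever once punishment starts.
Gain: 15(1 + ρ + … + ρ^2); loss: 3·ρ^3/(1−ρ).
No profitable deviation ⇔ 15(1−ρ^3) ≤ 3·ρ^3, i.e. ρ^3 ≥ 15/(15+3) = 5/6.
Hence ρ ≥ (5/6)^(1/3) ≈ 0.941.

0.941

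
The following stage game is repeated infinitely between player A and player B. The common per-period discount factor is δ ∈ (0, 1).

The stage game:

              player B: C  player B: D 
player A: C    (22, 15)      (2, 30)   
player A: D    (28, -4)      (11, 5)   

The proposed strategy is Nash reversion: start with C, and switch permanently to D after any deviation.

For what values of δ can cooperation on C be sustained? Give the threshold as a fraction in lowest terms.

For player A: deviation gain 28−22 = 6, per-period punishment loss 22−11 = 11. IC gives δ ≥ 6/17.
For player B: gain 15, loss 10 per period, so δ ≥ 15/25 = 3/5.
The tighter constraint is player B's, so cooperation needs δ ≥ 3/5.

3/5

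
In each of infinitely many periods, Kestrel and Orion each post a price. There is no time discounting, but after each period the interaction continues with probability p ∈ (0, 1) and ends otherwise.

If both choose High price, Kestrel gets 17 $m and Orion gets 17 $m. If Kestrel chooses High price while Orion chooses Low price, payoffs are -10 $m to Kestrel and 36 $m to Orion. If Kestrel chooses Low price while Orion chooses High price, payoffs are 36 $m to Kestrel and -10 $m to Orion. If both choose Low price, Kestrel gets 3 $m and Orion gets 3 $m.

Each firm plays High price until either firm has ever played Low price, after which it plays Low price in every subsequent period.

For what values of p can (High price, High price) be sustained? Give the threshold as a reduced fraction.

With no time discounting, the continuation probability p plays the role of the discount factor.
Grim-trigger IC: 17/(1−p) ≥ 36 + 3p/(1−p) ⇒ p ≥ (36−17)/(36−3) = 19/33.

19/33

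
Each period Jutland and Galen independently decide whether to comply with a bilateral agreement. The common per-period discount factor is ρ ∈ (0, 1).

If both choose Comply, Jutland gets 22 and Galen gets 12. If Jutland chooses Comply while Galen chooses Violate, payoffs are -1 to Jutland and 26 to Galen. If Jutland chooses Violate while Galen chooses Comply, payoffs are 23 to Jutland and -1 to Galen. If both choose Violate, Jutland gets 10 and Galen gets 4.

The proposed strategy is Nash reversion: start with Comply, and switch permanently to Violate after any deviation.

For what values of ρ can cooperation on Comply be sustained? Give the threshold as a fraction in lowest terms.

Jutland's threshold: (23−22)/(23−10) = 1/13.
Galen's threshold: (26−12)/(26−4) = 7/11.
1/13 < 7/11, so Galen binds and ρ* = 7/11.

7/11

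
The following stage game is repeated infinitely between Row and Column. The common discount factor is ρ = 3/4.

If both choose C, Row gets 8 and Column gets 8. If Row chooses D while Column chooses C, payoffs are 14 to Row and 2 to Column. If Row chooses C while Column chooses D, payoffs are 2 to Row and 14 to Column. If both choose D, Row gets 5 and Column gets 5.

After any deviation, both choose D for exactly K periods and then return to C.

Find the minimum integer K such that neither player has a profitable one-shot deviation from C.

4

IC: ρ(1−ρ^K)/(1−ρ) ≥ (14−8)/(8−5) = 2.
With ρ = 3/4: need 1 − ρ^K ≥ 2·(1−3/4)/(3/4), i.e. ρ^K ≤ 0.3333.
Since (3/4)^3 = 0.4219 and (3/4)^4 = 0.3164, the smallest such K is 4.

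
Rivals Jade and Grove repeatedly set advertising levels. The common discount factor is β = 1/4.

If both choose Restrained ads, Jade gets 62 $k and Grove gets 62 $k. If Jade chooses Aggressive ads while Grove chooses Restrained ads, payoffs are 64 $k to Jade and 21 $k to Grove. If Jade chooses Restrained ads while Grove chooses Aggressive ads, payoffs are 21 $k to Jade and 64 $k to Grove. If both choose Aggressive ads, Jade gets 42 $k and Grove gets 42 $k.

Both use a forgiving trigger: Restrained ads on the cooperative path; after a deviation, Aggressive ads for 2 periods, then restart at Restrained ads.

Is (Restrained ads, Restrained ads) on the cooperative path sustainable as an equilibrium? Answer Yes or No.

Yes

IC: β+…+β^2 ≥ (64−62)/(62−42) = 1/10.
At β = 1/4: partial sum = 0.3125 ≥ 0.1000. Cooperation sustainable.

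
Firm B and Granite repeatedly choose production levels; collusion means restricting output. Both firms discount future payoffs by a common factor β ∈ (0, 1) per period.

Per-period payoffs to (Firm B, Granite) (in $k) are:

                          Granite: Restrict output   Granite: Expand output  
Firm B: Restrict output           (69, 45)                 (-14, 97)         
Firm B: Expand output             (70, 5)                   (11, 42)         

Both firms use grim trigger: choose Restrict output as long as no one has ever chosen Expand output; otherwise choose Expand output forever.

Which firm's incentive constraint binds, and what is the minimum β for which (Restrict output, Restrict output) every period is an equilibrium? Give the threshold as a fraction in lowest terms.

Granite; β ≥ 52/55

For Firm B: deviation gain 70−69 = 1, per-period punishment loss 69−11 = 58. IC gives β ≥ 1/59.
For Granite: gain 52, loss 3 per period, so β ≥ 52/55.
The tighter constraint is Granite's, so cooperation needs β ≥ 52/55.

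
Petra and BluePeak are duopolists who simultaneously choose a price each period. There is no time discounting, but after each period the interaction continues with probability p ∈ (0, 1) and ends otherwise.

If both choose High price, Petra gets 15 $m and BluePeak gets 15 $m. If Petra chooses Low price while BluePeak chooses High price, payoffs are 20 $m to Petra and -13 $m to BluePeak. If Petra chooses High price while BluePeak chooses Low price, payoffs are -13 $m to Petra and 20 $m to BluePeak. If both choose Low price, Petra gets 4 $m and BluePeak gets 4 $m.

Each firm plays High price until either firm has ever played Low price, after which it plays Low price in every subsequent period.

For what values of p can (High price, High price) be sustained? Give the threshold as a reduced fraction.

5/16

Expected cooperation value is 15 + p·15 + p²·15 + … = 15/(1−p); deviation gives 20 + p·4/(1−p).
15 ≥ 20(1−p) + 4p ⇒ 16p ≥ 5 ⇒ p ≥ 5/16.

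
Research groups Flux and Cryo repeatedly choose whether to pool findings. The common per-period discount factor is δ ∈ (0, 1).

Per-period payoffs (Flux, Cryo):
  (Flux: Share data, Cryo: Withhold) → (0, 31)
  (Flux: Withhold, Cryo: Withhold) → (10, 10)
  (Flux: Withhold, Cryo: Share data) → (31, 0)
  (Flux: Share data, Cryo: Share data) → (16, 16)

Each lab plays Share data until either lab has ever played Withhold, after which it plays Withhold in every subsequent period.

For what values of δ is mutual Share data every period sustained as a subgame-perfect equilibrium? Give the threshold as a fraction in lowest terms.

16/(1−δ) ≥ 31 + 10δ/(1−δ)
16 ≥ 31 − 21δ
δ ≥ 15/21 = 5/7.

5/7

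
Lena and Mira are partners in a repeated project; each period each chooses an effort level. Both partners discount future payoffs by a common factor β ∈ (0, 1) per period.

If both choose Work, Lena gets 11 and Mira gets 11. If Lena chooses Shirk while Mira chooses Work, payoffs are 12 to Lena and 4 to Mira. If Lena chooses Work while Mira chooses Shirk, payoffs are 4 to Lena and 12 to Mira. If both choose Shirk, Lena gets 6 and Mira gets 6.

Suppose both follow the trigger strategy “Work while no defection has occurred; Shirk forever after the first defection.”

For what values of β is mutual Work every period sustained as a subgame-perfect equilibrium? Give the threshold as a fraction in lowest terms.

Under grim trigger the critical discount factor is (T−C)/(T−P) with T = 12, C = 11, P = 6.
β* = (12−11)/(12−6) = 1/6.

1/6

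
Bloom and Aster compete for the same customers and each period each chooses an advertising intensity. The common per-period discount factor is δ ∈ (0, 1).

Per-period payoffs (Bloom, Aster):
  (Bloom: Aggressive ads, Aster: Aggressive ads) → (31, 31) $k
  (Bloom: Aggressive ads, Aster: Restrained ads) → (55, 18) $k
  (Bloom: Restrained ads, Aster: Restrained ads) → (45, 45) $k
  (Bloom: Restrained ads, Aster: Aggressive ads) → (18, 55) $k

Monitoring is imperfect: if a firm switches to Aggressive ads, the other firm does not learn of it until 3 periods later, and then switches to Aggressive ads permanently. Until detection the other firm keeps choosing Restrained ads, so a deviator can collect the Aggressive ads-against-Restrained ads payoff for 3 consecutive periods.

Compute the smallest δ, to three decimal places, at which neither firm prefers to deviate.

The best deviation is to choose Aggressive ads for all 3 undetected periods, earning 55 each, then 31 forever once detected.
Deviation value: 55(1−δ^3)/(1−δ) + 31δ^3/(1−δ); cooperation value: 45/(1−δ).
IC: 45 ≥ 55(1−δ^3) + 31δ^3 = 55 − 24δ^3.
So δ^3 ≥ 10/24 = 5/12, giving δ ≥ (5/12)^(1/3) ≈ 0.747.

0.747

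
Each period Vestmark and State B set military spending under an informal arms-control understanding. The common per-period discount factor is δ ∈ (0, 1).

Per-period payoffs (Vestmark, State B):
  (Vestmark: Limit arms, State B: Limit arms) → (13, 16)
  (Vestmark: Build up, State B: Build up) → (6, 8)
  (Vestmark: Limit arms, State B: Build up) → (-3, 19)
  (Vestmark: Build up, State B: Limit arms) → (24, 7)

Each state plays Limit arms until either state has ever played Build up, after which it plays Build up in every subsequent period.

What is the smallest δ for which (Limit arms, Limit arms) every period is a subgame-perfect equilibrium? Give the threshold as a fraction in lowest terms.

11/18

Vestmark's threshold: (24−13)/(24−6) = 11/18.
State B's threshold: (19−16)/(19−8) = 3/11.
11/18 > 3/11, so Vestmark binds and δ* = 11/18.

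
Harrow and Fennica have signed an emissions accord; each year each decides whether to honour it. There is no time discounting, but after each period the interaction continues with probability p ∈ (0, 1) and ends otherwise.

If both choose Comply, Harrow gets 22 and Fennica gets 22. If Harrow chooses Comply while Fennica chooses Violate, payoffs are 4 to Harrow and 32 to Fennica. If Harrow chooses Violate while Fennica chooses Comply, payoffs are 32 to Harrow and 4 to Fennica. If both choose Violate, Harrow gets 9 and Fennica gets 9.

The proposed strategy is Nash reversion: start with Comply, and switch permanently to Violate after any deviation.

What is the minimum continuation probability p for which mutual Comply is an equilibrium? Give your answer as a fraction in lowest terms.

10/23

With no time discounting, the continuation probability p plays the role of the discount factor.
Grim-trigger IC: 22/(1−p) ≥ 32 + 9p/(1−p) ⇒ p ≥ (32−22)/(32−9) = 10/23.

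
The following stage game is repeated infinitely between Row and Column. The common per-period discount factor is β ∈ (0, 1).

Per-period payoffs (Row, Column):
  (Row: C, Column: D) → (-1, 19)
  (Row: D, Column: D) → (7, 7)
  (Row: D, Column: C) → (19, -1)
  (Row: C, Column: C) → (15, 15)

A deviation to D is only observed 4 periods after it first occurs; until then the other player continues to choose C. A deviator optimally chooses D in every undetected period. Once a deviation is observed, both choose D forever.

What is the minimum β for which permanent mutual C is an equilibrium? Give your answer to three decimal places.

0.760

Deviating for the 4 undetected periods gains 19−15 = 4 per period over cooperation, then loses 15−7 = 8 per period forever once punishment starts.
Gain: 4(1 + β + … + β^3); loss: 8·β^4/(1−β).
No profitable deviation ⇔ 4(1−β^4) ≤ 8·β^4, i.e. β^4 ≥ 4/(4+8) = 1/3.
Hence β ≥ (1/3)^(1/4) ≈ 0.760.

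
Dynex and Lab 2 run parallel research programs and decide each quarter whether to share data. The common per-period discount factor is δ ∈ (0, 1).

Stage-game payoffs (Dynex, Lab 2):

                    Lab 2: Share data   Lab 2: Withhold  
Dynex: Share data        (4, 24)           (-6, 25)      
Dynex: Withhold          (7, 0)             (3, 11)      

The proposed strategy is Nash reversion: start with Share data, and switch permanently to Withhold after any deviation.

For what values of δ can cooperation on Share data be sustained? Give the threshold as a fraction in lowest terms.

3/4

Dynex's threshold: (7−4)/(7−3) = 3/4.
Lab 2's threshold: (25−24)/(25−11) = 1/14.
3/4 > 1/14, so Dynex binds and δ* = 3/4.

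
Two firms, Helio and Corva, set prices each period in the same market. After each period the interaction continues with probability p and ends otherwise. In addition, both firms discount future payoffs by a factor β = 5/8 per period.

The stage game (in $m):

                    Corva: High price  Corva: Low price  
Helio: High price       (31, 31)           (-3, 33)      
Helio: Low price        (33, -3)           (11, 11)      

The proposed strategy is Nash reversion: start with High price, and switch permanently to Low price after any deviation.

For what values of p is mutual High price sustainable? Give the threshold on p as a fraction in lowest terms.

Expected continuation weight on next period's payoff is β·p = 5/8·p, which plays the role of the discount factor.
Cooperation requires 5/8·p ≥ (33−31)/(33−11) = 1/11, hence p ≥ 8/55.

8/55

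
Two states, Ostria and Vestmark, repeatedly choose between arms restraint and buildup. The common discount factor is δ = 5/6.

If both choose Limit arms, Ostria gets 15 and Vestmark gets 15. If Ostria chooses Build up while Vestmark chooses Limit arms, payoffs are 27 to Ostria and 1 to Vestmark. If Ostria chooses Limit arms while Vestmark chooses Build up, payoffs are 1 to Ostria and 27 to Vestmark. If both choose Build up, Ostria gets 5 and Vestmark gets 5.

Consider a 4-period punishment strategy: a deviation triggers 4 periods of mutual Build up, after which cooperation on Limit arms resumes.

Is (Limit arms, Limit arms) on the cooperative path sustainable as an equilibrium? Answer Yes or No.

Yes

A one-shot deviation gives 27 now, then 5 for 4 periods, then back to 15.
Gain from deviating: (27−15) today; loss: (15−5) in each of the next 4 periods.
No-deviation condition: (15−5)(δ+…+δ^4) ≥ 27−15, i.e. δ+…+δ^4 ≥ 6/5.
At δ = 5/6: δ+…+δ^4 = 2.5887 ≥ 1.2000.
So cooperation is sustainable.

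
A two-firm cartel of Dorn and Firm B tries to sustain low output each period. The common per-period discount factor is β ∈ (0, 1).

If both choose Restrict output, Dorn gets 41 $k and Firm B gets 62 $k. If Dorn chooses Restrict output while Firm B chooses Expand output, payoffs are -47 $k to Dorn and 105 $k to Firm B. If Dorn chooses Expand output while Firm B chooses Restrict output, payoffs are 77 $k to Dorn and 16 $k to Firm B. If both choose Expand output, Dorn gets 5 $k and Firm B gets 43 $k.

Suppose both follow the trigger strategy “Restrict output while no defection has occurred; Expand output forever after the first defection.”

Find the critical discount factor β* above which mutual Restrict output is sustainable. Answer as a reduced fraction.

43/62

Dorn's threshold: (77−41)/(77−5) = 1/2.
Firm B's threshold: (105−62)/(105−43) = 43/62.
1/2 < 43/62, so Firm B binds and β* = 43/62.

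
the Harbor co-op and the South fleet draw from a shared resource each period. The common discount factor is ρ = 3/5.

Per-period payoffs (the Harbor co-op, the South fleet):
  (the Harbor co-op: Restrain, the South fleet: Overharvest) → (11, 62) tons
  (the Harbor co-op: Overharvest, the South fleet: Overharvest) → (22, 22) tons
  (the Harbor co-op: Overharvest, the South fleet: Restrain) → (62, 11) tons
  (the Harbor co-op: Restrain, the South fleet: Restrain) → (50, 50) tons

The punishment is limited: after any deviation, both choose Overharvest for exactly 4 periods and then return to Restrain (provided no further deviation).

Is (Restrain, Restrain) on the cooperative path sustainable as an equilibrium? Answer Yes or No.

IC: ρ+…+ρ^4 ≥ (62−50)/(50−22) = 3/7.
At ρ = 3/5: partial sum = 1.3056 ≥ 0.4286. Cooperation sustainable.

Yes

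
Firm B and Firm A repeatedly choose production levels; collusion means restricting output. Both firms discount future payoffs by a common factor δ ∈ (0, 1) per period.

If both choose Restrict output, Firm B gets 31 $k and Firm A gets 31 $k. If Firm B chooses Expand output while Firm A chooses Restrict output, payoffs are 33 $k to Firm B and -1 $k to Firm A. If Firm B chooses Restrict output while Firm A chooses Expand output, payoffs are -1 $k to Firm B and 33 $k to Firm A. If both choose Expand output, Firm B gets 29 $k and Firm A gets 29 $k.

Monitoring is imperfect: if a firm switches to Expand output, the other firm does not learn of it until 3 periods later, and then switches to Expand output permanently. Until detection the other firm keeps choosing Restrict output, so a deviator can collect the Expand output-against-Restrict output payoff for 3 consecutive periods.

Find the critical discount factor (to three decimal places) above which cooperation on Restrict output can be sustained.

The best deviation is to choose Expand output for all 3 undetected periods, earning 33 each, then 29 forever once detected.
Deviation value: 33(1−δ^3)/(1−δ) + 29δ^3/(1−δ); cooperation value: 31/(1−δ).
IC: 31 ≥ 33(1−δ^3) + 29δ^3 = 33 − 4δ^3.
So δ^3 ≥ 2/4 = 1/2, giving δ ≥ (1/2)^(1/3) ≈ 0.794.

0.794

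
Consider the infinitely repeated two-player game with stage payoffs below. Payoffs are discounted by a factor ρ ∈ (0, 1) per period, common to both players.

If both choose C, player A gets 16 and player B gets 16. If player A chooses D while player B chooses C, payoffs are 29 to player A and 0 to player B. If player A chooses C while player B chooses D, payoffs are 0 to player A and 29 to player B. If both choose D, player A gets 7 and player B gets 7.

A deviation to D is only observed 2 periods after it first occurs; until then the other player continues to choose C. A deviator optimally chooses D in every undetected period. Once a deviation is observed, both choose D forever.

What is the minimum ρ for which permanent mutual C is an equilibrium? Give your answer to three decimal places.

0.769

A deviator earns 29 for 2 periods, then 7 forever; cooperating earns 16 forever. Multiplying the IC by (1−ρ):
16 ≥ 29(1−ρ^2) + 7ρ^2, so 22·ρ^2 ≥ 13 and ρ^2 ≥ 13/22.
ρ ≥ (13/22)^(1/2) ≈ 0.769.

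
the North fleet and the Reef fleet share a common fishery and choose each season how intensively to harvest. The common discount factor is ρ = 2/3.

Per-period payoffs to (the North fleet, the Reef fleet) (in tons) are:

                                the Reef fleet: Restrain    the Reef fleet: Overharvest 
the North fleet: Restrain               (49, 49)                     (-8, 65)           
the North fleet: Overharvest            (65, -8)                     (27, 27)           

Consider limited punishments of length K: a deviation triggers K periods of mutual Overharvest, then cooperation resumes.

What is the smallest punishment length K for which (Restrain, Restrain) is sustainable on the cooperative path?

2

Need Σ_{k=1}^{K} ρ^k ≥ (65−49)/(49−27) = 0.7273 at ρ = 2/3.
At K = 1 the sum is 0.6667 < 0.7273; at K = 2 it is 1.1111 ≥ 0.7273.
So the minimum punishment length is K = 2.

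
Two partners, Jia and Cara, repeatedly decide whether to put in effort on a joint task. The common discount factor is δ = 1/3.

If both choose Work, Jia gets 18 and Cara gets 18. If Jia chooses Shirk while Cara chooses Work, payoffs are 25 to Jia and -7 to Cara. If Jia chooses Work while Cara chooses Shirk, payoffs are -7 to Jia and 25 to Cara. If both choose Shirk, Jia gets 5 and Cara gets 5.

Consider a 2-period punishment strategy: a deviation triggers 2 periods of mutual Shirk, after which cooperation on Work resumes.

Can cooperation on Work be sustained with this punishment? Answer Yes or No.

No

IC: δ+…+δ^2 ≥ (25−18)/(18−5) = 7/13.
At δ = 1/3: partial sum = 0.4444 < 0.5385. Cooperation not sustainable.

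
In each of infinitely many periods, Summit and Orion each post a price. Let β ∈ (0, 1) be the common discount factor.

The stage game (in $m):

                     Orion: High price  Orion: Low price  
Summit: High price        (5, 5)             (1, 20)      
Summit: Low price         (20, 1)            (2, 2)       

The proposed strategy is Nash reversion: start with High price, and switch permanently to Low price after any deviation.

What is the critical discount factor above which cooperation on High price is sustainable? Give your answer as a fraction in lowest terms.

Under grim trigger the critical discount factor is (T−C)/(T−P) with T = 20, C = 5, P = 2.
β* = (20−5)/(20−2) = 15/18 = 5/6.

5/6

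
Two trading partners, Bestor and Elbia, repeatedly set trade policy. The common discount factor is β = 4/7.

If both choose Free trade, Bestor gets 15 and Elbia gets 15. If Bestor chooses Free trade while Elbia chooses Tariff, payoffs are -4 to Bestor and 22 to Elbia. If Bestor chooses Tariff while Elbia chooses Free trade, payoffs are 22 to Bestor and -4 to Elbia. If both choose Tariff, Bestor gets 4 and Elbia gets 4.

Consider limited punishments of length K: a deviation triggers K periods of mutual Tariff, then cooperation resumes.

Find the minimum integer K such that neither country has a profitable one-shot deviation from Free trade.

2

No profitable deviation requires (15−4)(β+…+β^K) ≥ 22−15, i.e. β+…+β^K ≥ 7/11 ≈ 0.6364.
With β = 4/7, the partial sums are K=1: 0.5714, K=2: 0.8980.
K = 2 is the first length at which the sum reaches 0.6364.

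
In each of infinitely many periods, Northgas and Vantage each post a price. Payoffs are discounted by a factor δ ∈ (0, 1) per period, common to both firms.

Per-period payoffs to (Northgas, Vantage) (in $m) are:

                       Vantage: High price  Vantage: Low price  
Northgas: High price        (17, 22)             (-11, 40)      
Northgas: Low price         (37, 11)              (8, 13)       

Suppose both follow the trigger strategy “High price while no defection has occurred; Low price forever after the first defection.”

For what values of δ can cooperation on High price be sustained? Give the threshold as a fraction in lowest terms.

Northgas: cooperation gives 17 each period; deviation gives 37 once then 8 forever.
  17/(1−δ) ≥ 37 + 8δ/(1−δ) ⇒ δ ≥ 20/29.
Vantage: cooperation gives 22 each period; deviation gives 40 once then 13 forever.
  δ ≥ 18/27 = 2/3.
Both must hold, so the binding constraint is Northgas's: δ ≥ 20/29.

20/29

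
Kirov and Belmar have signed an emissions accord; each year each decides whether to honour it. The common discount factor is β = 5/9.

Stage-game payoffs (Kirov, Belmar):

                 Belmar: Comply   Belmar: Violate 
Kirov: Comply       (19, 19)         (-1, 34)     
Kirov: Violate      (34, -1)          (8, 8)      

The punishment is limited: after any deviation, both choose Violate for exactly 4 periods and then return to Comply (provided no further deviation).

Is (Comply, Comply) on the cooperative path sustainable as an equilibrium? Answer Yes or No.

No

Comparing payoff streams over the 5 periods until play realigns: cooperate → 19(1+β+…+β^4); deviate → 34 + 8(β+…+β^4).
Cooperation is sustained iff (19−8)(β+…+β^4) ≥ 34−19.
β+…+β^4 = 5/9·(1−(5/9)^4)/(1−5/9) = 1.1309, and (34−19)/(19−8) = 1.3636.
1.1309 < 1.3636, so cooperation is not sustainable.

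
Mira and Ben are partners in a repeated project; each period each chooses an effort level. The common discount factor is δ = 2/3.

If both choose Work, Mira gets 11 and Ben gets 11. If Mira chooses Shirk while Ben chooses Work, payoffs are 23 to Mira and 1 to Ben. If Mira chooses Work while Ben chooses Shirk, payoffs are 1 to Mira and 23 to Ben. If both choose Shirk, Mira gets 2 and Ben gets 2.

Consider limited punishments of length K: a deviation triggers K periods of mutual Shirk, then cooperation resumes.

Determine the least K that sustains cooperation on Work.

3

No profitable deviation requires (11−2)(δ+…+δ^K) ≥ 23−11, i.e. δ+…+δ^K ≥ 4/3 ≈ 1.3333.
With δ = 2/3, the partial sums are K=1: 0.6667, K=2: 1.1111, K=3: 1.4074.
K = 3 is the first length at which the sum reaches 1.3333.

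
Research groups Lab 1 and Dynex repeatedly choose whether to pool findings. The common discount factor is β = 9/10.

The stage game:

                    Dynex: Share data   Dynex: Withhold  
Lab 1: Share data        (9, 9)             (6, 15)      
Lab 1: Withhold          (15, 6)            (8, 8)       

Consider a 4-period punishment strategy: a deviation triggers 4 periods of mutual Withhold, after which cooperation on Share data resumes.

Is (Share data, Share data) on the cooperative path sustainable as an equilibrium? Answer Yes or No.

No

A one-shot deviation gives 15 now, then 8 for 4 periods, then back to 9.
Gain from deviating: (15−9) today; loss: (9−8) in each of the next 4 periods.
No-deviation condition: (9−8)(β+…+β^4) ≥ 15−9, i.e. β+…+β^4 ≥ 6.
At β = 9/10: β+…+β^4 = 3.0951 < 6.0000.
So cooperation is not sustainable.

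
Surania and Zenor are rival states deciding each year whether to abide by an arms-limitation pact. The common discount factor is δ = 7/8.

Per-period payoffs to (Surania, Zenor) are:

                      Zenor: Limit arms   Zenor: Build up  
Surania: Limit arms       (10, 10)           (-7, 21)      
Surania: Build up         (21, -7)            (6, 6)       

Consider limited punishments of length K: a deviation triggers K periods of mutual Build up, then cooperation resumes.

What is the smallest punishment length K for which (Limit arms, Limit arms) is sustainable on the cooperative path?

No profitable deviation requires (10−6)(δ+…+δ^K) ≥ 21−10, i.e. δ+…+δ^K ≥ 11/4 ≈ 2.7500.
With δ = 7/8, the partial sums are K=1: 0.8750, K=2: 1.6406, K=3: 2.3105, K=4: 2.8967.
K = 4 is the first length at which the sum reaches 2.7500.

4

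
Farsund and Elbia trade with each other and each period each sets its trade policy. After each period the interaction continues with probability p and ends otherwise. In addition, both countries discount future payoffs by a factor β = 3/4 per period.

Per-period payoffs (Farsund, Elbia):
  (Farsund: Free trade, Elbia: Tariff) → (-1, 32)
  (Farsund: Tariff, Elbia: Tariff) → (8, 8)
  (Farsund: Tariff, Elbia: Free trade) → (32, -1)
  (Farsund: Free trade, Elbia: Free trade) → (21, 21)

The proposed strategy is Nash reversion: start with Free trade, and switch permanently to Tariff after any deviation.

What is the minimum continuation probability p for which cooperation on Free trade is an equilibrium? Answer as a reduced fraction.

With continuation probability p and discount β, the effective per-period discount factor is βp.
Grim-trigger IC: βp ≥ (32−21)/(32−8) = 11/24.
So p ≥ (11/24)/(3/4) = 11/18.

11/18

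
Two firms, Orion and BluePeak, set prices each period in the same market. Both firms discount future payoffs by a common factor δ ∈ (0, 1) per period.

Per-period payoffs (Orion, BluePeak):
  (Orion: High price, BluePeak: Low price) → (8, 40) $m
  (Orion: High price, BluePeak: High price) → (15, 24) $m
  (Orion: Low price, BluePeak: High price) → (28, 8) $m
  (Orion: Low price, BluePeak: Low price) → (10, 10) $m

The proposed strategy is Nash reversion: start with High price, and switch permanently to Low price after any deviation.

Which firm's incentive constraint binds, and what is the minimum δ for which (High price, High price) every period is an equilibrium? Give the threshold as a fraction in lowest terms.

For Orion: deviation gain 28−15 = 13, per-period punishment loss 15−10 = 5. IC gives δ ≥ 13/18.
For BluePeak: gain 16, loss 14 per period, so δ ≥ 16/30 = 8/15.
The tighter constraint is Orion's, so cooperation needs δ ≥ 13/18.

Orion; δ ≥ 13/18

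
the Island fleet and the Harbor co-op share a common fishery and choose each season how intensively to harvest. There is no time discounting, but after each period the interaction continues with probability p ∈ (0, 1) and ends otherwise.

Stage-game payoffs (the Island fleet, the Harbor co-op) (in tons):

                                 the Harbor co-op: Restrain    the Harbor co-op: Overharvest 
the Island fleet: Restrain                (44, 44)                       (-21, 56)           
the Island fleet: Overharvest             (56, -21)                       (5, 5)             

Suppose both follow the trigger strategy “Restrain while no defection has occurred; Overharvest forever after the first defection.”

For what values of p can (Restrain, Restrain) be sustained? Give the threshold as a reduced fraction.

Expected cooperation value is 44 + p·44 + p²·44 + … = 44/(1−p); deviation gives 56 + p·5/(1−p).
44 ≥ 56(1−p) + 5p ⇒ 51p ≥ 12 ⇒ p ≥ 12/51 = 4/17.

4/17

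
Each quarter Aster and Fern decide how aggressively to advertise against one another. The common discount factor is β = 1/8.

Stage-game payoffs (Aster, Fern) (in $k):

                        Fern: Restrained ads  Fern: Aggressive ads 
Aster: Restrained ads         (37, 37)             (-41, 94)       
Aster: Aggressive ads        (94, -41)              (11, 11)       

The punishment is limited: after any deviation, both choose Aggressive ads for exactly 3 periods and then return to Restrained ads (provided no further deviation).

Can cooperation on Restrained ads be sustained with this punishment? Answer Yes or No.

A one-shot deviation gives 94 now, then 11 for 3 periods, then back to 37.
Gain from deviating: (94−37) today; loss: (37−11) in each of the next 3 periods.
No-deviation condition: (37−11)(β+…+β^3) ≥ 94−37, i.e. β+…+β^3 ≥ 57/26.
At β = 1/8: β+…+β^3 = 0.1426 < 2.1923.
So cooperation is not sustainable.

No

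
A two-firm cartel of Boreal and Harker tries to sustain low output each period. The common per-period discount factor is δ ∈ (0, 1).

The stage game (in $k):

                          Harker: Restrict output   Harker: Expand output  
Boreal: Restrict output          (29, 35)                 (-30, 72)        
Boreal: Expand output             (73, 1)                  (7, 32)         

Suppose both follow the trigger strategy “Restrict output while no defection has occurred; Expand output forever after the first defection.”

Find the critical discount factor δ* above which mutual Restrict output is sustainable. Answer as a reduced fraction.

Boreal's threshold: (73−29)/(73−7) = 2/3.
Harker's threshold: (72−35)/(72−32) = 37/40.
2/3 < 37/40, so Harker binds and δ* = 37/40.

37/40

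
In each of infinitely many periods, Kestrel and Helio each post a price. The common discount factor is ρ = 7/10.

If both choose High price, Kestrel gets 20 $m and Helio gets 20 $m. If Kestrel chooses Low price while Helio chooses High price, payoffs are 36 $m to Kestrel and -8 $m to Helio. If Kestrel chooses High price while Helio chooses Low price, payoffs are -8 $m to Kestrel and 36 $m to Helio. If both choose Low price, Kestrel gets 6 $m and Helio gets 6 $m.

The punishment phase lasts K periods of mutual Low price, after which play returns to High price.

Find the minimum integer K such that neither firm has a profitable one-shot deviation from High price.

2

No profitable deviation requires (20−6)(ρ+…+ρ^K) ≥ 36−20, i.e. ρ+…+ρ^K ≥ 8/7 ≈ 1.1429.
With ρ = 7/10, the partial sums are K=1: 0.7000, K=2: 1.1900.
K = 2 is the first length at which the sum reaches 1.1429.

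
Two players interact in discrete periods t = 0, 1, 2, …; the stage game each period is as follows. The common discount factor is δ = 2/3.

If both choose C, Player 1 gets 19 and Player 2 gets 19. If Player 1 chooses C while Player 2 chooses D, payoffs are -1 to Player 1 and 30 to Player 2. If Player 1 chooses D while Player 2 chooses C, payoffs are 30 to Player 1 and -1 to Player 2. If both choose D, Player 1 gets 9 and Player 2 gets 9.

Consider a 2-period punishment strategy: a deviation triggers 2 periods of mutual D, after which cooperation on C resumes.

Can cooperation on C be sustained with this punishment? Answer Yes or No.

A one-shot deviation gives 30 now, then 9 for 2 periods, then back to 19.
Gain from deviating: (30−19) today; loss: (19−9) in each of the next 2 periods.
No-deviation condition: (19−9)(δ+…+δ^2) ≥ 30−19, i.e. δ+…+δ^2 ≥ 11/10.
At δ = 2/3: δ+…+δ^2 = 1.1111 ≥ 1.1000.
So cooperation is sustainable.

Yes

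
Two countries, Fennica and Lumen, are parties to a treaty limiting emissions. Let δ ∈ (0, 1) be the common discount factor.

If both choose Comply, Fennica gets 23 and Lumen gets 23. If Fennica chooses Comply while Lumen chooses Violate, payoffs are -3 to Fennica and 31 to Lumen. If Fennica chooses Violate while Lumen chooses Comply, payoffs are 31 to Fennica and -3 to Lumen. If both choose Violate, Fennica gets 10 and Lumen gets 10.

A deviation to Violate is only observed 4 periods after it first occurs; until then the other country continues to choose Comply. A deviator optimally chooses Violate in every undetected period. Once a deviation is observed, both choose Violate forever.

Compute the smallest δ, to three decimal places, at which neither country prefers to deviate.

A deviator earns 31 for 4 periods, then 10 forever; cooperating earns 23 forever. Multiplying the IC by (1−δ):
23 ≥ 31(1−δ^4) + 10δ^4, so 21·δ^4 ≥ 8 and δ^4 ≥ 8/21.
δ ≥ (8/21)^(1/4) ≈ 0.786.

0.786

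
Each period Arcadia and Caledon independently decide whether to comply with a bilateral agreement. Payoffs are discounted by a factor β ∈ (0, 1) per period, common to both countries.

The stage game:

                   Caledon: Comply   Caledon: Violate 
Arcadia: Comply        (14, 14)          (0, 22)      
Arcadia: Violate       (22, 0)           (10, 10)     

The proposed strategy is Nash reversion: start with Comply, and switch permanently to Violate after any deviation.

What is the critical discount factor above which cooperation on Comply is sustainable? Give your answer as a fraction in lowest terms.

2/3

One-period gain from deviating is 22 − 14 = 8. The loss is 14 − 10 = 4 in every subsequent period, with present value 4·β/(1−β).
Deviation is unprofitable when 4·β/(1−β) ≥ 8, i.e. β/(1−β) ≥ 2.
Equivalently β ≥ 8/(8+4) = 2/3.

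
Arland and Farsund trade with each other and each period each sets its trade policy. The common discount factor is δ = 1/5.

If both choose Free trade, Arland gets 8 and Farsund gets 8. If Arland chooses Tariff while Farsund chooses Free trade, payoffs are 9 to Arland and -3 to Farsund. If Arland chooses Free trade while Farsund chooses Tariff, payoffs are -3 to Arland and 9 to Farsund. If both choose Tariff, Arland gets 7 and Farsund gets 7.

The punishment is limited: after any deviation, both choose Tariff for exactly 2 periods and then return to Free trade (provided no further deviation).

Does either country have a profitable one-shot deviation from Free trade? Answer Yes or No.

IC: δ+…+δ^2 ≥ (9−8)/(8−7) = 1.
At δ = 1/5: partial sum = 0.2400 < 1.0000. Cooperation not sustainable.

Yes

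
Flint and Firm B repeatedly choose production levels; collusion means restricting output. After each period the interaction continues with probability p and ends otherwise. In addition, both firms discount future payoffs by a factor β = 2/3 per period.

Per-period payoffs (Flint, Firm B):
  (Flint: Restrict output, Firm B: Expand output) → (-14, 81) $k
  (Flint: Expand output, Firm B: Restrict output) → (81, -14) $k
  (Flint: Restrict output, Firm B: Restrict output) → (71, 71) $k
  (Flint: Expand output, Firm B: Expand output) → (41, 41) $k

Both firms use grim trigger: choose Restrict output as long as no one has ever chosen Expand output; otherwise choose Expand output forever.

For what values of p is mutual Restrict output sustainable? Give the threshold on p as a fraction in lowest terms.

Expected continuation weight on next period's payoff is β·p = 2/3·p, which plays the role of the discount factor.
Cooperation requires 2/3·p ≥ (81−71)/(81−41) = 1/4, hence p ≥ 3/8.

3/8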